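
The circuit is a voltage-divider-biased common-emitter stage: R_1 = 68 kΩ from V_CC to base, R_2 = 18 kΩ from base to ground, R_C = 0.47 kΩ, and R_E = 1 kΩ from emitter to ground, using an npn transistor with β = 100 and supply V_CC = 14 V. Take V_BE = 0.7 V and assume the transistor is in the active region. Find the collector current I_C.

Thevenize the base divider: V_Th = V_CC·R_2/(R_1+R_2) = 14×18/86 = 2.93 V, R_Th = R_1‖R_2 = 14.2 kΩ.
Base-emitter loop: V_Th = I_B·R_Th + V_BE + (β+1)I_B·R_E, so I_B = (2.93 − 0.7) / (14.2 + 101×1) = 0.0194 mA.
I_C = β·I_B = 100×0.0194 = 1.94 mA, and I_E = (β+1)I_B = 1.95 mA.
V_CE = V_CC − I_C·R_C − I_E·R_E = 14 − 1.94×0.47 − 1.95×1 = 11.1 V.
V_CE = 11.1 V > 0.2 V confirms active-region operation.

I_C ≈ 1.9 mA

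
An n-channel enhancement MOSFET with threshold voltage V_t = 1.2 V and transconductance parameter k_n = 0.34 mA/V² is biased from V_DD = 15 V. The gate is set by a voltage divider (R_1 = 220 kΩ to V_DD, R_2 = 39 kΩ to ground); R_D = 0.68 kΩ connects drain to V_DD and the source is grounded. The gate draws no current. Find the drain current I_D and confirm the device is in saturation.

I_D ≈ 0.19 mA

V_G = V_DD·R_2/(R_1+R_2) = 15×39/259 = 2.26 V. With the source grounded, V_GS = V_G = 2.26 V.
Assume saturation: I_D = (k_n/2)(V_GS − V_t)² = (0.34/2)×(2.26 − 1.2)² = 0.17×1.06² = 0.191 mA.
V_DS = V_DD − I_D·R_D = 15 − 0.191×0.68 = 14.9 V.
Saturation requires V_DS ≥ V_GS − V_t = 1.06 V; 14.9 ≥ 1.06 ✓.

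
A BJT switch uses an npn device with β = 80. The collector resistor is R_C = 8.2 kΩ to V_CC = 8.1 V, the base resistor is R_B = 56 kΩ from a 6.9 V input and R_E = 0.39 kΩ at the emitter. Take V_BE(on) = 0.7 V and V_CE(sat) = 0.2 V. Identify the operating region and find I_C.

saturation; I_C ≈ 0.91 mA

Assume active: I_B = (6.9 − 0.7)/(56 + 81×0.39) = 0.0708 mA, I_C = β·I_B = 5.66 mA.
Then V_CE = 8.1 − 5.66×8.2 − 5.73×0.39 = -40.6 V < 0.2 V — the active assumption fails.
Re-solve with V_CE = 0.2 V. KCL at the emitter: V_E/R_E = (V_BB−0.7−V_E)/R_B + (V_CC−0.2−V_E)/R_C, giving V_E = 0.397 V.
I_C = (V_CC − 0.2 − V_E)/R_C = (7.9 − 0.397)/8.2 = 0.915 mA.
Check: I_B = (6.2 − 0.397)/56 = 0.104 mA, and β·I_B = 8.29 mA > I_C, confirming saturation.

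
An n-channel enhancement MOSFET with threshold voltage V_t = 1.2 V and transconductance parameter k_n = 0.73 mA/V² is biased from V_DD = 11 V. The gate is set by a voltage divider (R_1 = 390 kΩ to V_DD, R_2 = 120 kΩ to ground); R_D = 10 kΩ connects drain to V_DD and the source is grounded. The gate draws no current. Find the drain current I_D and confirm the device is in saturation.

I_D ≈ 0.7 mA

V_G = V_DD·R_2/(R_1+R_2) = 11×120/510 = 2.59 V. With the source grounded, V_GS = V_G = 2.59 V.
Assume saturation: I_D = (k_n/2)(V_GS − V_t)² = (0.73/2)×(2.59 − 1.2)² = 0.365×1.39² = 0.703 mA.
V_DS = V_DD − I_D·R_D = 11 − 0.703×10 = 3.97 V.
Saturation requires V_DS ≥ V_GS − V_t = 1.39 V; 3.97 ≥ 1.39 ✓.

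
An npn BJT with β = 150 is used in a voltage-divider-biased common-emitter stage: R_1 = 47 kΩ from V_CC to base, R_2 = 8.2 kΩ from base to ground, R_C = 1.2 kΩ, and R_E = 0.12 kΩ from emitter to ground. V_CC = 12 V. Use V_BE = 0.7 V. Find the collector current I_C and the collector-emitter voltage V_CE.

Thevenize the base divider: V_Th = V_CC·R_2/(R_1+R_2) = 12×8.2/55.2 = 1.78 V, R_Th = R_1‖R_2 = 6.98 kΩ.
Base-emitter loop: V_Th = I_B·R_Th + V_BE + (β+1)I_B·R_E, so I_B = (1.78 − 0.7) / (6.98 + 151×0.12) = 0.0431 mA.
I_C = β·I_B = 150×0.0431 = 6.47 mA, and I_E = (β+1)I_B = 6.51 mA.
V_CE = V_CC − I_C·R_C − I_E·R_E = 12 − 6.47×1.2 − 6.51×0.12 = 3.46 V.
V_CE = 3.46 V > 0.2 V confirms active-region operation.

I_C ≈ 6.5 mA, V_CE ≈ 3.5 V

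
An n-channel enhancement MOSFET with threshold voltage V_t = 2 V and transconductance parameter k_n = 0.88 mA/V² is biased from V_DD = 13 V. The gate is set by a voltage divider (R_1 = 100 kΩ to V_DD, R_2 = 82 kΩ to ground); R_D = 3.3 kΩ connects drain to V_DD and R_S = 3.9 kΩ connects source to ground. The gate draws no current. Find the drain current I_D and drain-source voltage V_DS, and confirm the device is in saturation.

V_G = V_DD·R_2/(R_1+R_2) = 13×82/182 = 5.86 V.
Assume saturation: I_D = (k_n/2)(V_GS − V_t)² with V_GS = V_G − I_D·R_S = 5.86 − 3.9·I_D.
Substituting gives 6.69·I_D² − 14.2·I_D + 6.55 = 0, with roots I_D = 0.672 or 1.46 mA.
The root I_D = 1.46 mA gives V_GS = 0.181 V ≤ V_t, so take I_D = 0.672 mA.
Then V_GS = 3.24 V and V_DS = V_DD − I_D(R_D+R_S) = 13 − 0.672×7.2 = 8.16 V.
Saturation requires V_DS ≥ V_GS − V_t = 1.24 V; 8.16 ≥ 1.24 ✓.

I_D ≈ 0.67 mA, V_DS ≈ 8.2 V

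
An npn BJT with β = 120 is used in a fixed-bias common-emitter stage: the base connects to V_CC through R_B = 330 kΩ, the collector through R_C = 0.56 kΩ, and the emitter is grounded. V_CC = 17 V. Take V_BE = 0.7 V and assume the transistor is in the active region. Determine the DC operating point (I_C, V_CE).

I_C ≈ 5.9 mA, V_CE ≈ 14 V

Base loop: V_CC = I_B·R_B + V_BE, so I_B = (17 − 0.7)/330 kΩ = 0.0494 mA.
In the active region I_C = β·I_B = 120 × 0.0494 = 5.93 mA.
Collector loop: V_CE = V_CC − I_C·R_C = 17 − 5.93×0.56 = 13.7 V.
Since V_CE = 13.7 V > V_CE(sat) ≈ 0.2 V, the transistor is in the active region as assumed.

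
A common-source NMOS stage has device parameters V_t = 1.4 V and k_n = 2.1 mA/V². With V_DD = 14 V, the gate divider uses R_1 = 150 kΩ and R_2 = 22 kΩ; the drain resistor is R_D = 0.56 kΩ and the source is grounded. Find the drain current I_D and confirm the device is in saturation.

V_G = V_DD·R_2/(R_1+R_2) = 14×22/172 = 1.79 V. With the source grounded, V_GS = V_G = 1.79 V.
Assume saturation: I_D = (k_n/2)(V_GS − V_t)² = (2.1/2)×(1.79 − 1.4)² = 1.05×0.391² = 0.16 mA.
V_DS = V_DD − I_D·R_D = 14 − 0.16×0.56 = 13.9 V.
Saturation requires V_DS ≥ V_GS − V_t = 0.391 V; 13.9 ≥ 0.391 ✓.

I_D ≈ 0.16 mA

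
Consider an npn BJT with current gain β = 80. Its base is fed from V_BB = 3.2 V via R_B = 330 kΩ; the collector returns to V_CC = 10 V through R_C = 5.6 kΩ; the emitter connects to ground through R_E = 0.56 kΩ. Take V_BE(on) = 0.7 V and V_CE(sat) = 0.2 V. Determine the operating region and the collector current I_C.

active; I_C ≈ 0.53 mA

Assume active. Base-emitter loop: I_B = (V_BB − V_BE)/(R_B + (β+1)R_E) = (3.2 − 0.7)/(330 + 81×0.56) = 0.00666 mA.
I_C = β·I_B = 80×0.00666 = 0.533 mA.
V_CE = V_CC − I_C·R_C − I_E·R_E = 10 − 0.533×5.6 − 0.539×0.56 = 6.71 V > V_CE(sat), so the active-region assumption holds.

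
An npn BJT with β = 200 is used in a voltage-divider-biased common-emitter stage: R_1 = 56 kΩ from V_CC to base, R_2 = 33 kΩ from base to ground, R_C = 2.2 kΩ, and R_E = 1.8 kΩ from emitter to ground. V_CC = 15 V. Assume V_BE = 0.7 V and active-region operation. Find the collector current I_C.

Thevenize the base divider: V_Th = V_CC·R_2/(R_1+R_2) = 15×33/89 = 5.56 V, R_Th = R_1‖R_2 = 20.8 kΩ.
Base-emitter loop: V_Th = I_B·R_Th + V_BE + (β+1)I_B·R_E, so I_B = (5.56 − 0.7) / (20.8 + 201×1.8) = 0.0127 mA.
I_C = β·I_B = 200×0.0127 = 2.54 mA, and I_E = (β+1)I_B = 2.55 mA.
V_CE = V_CC − I_C·R_C − I_E·R_E = 15 − 2.54×2.2 − 2.55×1.8 = 4.81 V.
V_CE = 4.81 V > 0.2 V confirms active-region operation.

I_C ≈ 2.5 mA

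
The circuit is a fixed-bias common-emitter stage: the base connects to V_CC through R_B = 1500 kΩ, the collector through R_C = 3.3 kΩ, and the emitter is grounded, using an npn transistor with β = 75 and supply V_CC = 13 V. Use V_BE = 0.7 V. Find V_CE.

Base loop: V_CC = I_B·R_B + V_BE, so I_B = (13 − 0.7)/1500 kΩ = 0.0082 mA.
In the active region I_C = β·I_B = 75 × 0.0082 = 0.615 mA.
Collector loop: V_CE = V_CC − I_C·R_C = 13 − 0.615×3.3 = 11 V.
Since V_CE = 11 V > V_CE(sat) ≈ 0.2 V, the transistor is in the active region as assumed.

V_CE ≈ 11 V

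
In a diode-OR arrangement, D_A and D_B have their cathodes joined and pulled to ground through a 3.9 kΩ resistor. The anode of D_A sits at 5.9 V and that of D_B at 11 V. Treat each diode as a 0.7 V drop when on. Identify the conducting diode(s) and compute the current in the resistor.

Only D_B conducts; I_R ≈ 2.6 mA

Assume both conduct. Then node N would need to be at both 5.9−0.7 = 5.2 V and 11−0.7 = 10.3 V, which is impossible.
Assume only D_B conducts: V_N = 11 − 0.7 = 10.3 V, so I_R = 10.3/3.9 = 2.64 mA.
Check D_A: its anode-to-cathode voltage is 5.9 − 10.3 = -4.4 V < 0.7 V, so it is off. The assumption is consistent.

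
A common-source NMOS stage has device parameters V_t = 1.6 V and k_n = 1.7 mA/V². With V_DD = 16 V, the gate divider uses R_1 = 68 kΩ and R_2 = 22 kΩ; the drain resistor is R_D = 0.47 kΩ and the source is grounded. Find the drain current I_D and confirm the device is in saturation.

V_G = V_DD·R_2/(R_1+R_2) = 16×22/90 = 3.91 V. With the source grounded, V_GS = V_G = 3.91 V.
Assume saturation: I_D = (k_n/2)(V_GS − V_t)² = (1.7/2)×(3.91 − 1.6)² = 0.85×2.31² = 4.54 mA.
V_DS = V_DD − I_D·R_D = 16 − 4.54×0.47 = 13.9 V.
Saturation requires V_DS ≥ V_GS − V_t = 2.31 V; 13.9 ≥ 2.31 ✓.

I_D ≈ 4.5 mA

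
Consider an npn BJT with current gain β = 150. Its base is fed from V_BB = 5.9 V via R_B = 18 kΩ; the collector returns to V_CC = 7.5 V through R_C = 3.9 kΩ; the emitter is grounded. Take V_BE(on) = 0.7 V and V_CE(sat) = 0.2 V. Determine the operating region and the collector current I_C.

Assume active: I_B = (5.9 − 0.7)/18 = 0.289 mA, giving I_C = β·I_B = 43.3 mA.
But then V_CE = 7.5 − 43.3×3.9 = -162 V < V_CE(sat) = 0.2 V — impossible in the active region.
So the transistor is saturated. With V_CE = 0.2 V, I_C = (V_CC − 0.2)/R_C = 7.3/3.9 = 1.87 mA.
Check: β·I_B = 43.3 mA > I_C = 1.87 mA, confirming saturation.

saturation; I_C ≈ 1.9 mA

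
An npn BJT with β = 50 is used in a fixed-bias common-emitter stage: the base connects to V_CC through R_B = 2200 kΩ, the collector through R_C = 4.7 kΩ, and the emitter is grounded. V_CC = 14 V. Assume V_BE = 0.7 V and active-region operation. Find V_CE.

Base loop: V_CC = I_B·R_B + V_BE, so I_B = (14 − 0.7)/2200 kΩ = 0.00605 mA.
In the active region I_C = β·I_B = 50 × 0.00605 = 0.302 mA.
Collector loop: V_CE = V_CC − I_C·R_C = 14 − 0.302×4.7 = 12.6 V.
Since V_CE = 12.6 V > V_CE(sat) ≈ 0.2 V, the transistor is in the active region as assumed.

V_CE ≈ 13 V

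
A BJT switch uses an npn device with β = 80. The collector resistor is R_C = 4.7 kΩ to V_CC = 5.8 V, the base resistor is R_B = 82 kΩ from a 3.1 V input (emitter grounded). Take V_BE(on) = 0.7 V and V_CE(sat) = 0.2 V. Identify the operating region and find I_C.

saturation; I_C ≈ 1.2 mA

Assume active: I_B = (3.1 − 0.7)/82 = 0.0293 mA, giving I_C = β·I_B = 2.34 mA.
But then V_CE = 5.8 − 2.34×4.7 = -5.2 V < V_CE(sat) = 0.2 V — impossible in the active region.
So the transistor is saturated. With V_CE = 0.2 V, I_C = (V_CC − 0.2)/R_C = 5.6/4.7 = 1.19 mA.
Check: β·I_B = 2.34 mA > I_C = 1.19 mA, confirming saturation.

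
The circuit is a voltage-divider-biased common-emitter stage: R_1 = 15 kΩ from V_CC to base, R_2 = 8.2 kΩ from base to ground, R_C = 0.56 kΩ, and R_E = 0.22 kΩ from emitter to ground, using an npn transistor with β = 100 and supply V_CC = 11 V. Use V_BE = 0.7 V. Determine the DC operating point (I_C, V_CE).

Thevenize the base divider: V_Th = V_CC·R_2/(R_1+R_2) = 11×8.2/23.2 = 3.89 V, R_Th = R_1‖R_2 = 5.3 kΩ.
Base-emitter loop: V_Th = I_B·R_Th + V_BE + (β+1)I_B·R_E, so I_B = (3.89 − 0.7) / (5.3 + 101×0.22) = 0.116 mA.
I_C = β·I_B = 100×0.116 = 11.6 mA, and I_E = (β+1)I_B = 11.7 mA.
V_CE = V_CC − I_C·R_C − I_E·R_E = 11 − 11.6×0.56 − 11.7×0.22 = 1.94 V.
V_CE = 1.94 V > 0.2 V confirms active-region operation.

I_C ≈ 12 mA, V_CE ≈ 1.9 V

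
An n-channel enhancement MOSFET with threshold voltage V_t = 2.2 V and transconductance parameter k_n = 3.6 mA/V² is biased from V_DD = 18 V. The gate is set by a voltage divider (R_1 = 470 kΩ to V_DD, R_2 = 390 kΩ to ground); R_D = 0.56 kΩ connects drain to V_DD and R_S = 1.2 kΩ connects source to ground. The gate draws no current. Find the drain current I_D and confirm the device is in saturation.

V_G = V_DD·R_2/(R_1+R_2) = 18×390/860 = 8.16 V.
Assume saturation: I_D = (k_n/2)(V_GS − V_t)² with V_GS = V_G − I_D·R_S = 8.16 − 1.2·I_D.
Substituting gives 2.59·I_D² − 26.8·I_D + 64 = 0, with roots I_D = 3.76 or 6.56 mA.
The root I_D = 6.56 mA gives V_GS = 0.291 V ≤ V_t, so take I_D = 3.76 mA.
Then V_GS = 3.65 V and V_DS = V_DD − I_D(R_D+R_S) = 18 − 3.76×1.76 = 11.4 V.
Saturation requires V_DS ≥ V_GS − V_t = 1.45 V; 11.4 ≥ 1.45 ✓.

I_D ≈ 3.8 mA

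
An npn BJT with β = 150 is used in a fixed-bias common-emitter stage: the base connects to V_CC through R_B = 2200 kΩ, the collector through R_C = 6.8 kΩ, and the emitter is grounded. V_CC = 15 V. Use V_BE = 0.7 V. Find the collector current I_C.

Base loop: V_CC = I_B·R_B + V_BE, so I_B = (15 − 0.7)/2200 kΩ = 0.0065 mA.
In the active region I_C = β·I_B = 150 × 0.0065 = 0.975 mA.
Collector loop: V_CE = V_CC − I_C·R_C = 15 − 0.975×6.8 = 8.37 V.
Since V_CE = 8.37 V > V_CE(sat) ≈ 0.2 V, the transistor is in the active region as assumed.

I_C ≈ 0.98 mA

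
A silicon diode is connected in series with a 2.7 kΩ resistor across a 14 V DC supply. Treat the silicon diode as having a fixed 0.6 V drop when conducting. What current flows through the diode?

I ≈ 5 mA

KVL around the loop: 14 = V_D + I·R = 0.6 + I × 2.7 kΩ.
So I = (14 − 0.6) / 2.7 kΩ = 13.4 / 2.7 = 4.96 mA.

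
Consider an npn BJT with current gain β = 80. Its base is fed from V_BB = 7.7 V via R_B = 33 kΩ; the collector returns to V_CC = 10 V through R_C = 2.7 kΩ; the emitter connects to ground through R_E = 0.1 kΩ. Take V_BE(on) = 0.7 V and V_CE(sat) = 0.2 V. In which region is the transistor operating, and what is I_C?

saturation; I_C ≈ 3.5 mA

Assume active: I_B = (7.7 − 0.7)/(33 + 81×0.1) = 0.17 mA, I_C = β·I_B = 13.6 mA.
Then V_CE = 10 − 13.6×2.7 − 13.8×0.1 = -28.2 V < 0.2 V — the active assumption fails.
Re-solve with V_CE = 0.2 V. KCL at the emitter: V_E/R_E = (V_BB−0.7−V_E)/R_B + (V_CC−0.2−V_E)/R_C, giving V_E = 0.369 V.
I_C = (V_CC − 0.2 − V_E)/R_C = (9.8 − 0.369)/2.7 = 3.49 mA.
Check: I_B = (7 − 0.369)/33 = 0.201 mA, and β·I_B = 16.1 mA > I_C, confirming saturation.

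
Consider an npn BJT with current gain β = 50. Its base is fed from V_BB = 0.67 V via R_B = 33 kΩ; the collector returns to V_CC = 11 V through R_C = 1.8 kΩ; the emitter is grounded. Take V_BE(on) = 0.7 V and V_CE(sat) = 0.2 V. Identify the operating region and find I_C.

cutoff; I_C ≈ 0

V_BB = 0.67 V ≤ V_BE(on) = 0.7 V, so the base-emitter junction is not forward biased.
The transistor is in cutoff: I_B = I_C = 0.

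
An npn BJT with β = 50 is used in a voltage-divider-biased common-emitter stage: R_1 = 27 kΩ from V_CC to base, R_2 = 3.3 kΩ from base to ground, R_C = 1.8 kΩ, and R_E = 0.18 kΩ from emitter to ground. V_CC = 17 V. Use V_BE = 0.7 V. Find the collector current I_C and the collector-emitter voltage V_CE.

I_C ≈ 4.8 mA, V_CE ≈ 7.6 V

Thevenize the base divider: V_Th = V_CC·R_2/(R_1+R_2) = 17×3.3/30.3 = 1.85 V, R_Th = R_1‖R_2 = 2.94 kΩ.
Base-emitter loop: V_Th = I_B·R_Th + V_BE + (β+1)I_B·R_E, so I_B = (1.85 − 0.7) / (2.94 + 51×0.18) = 0.095 mA.
I_C = β·I_B = 50×0.095 = 4.75 mA, and I_E = (β+1)I_B = 4.85 mA.
V_CE = V_CC − I_C·R_C − I_E·R_E = 17 − 4.75×1.8 − 4.85×0.18 = 7.58 V.
V_CE = 7.58 V > 0.2 V confirms active-region operation.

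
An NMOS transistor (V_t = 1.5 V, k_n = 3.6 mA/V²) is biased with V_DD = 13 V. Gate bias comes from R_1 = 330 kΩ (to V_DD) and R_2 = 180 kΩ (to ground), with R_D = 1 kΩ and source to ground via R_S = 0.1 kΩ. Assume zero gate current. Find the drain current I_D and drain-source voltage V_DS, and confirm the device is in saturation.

V_G = V_DD·R_2/(R_1+R_2) = 13×180/510 = 4.59 V.
Assume saturation: I_D = (k_n/2)(V_GS − V_t)² with V_GS = V_G − I_D·R_S = 4.59 − 0.1·I_D.
Substituting gives 0.018·I_D² − 2.11·I_D + 17.2 = 0, with roots I_D = 8.79 or 109 mA.
The root I_D = 109 mA gives V_GS = -6.27 V ≤ V_t, so take I_D = 8.79 mA.
Then V_GS = 3.71 V and V_DS = V_DD − I_D(R_D+R_S) = 13 − 8.79×1.1 = 3.33 V.
Saturation requires V_DS ≥ V_GS − V_t = 2.21 V; 3.33 ≥ 2.21 ✓.

I_D ≈ 8.8 mA, V_DS ≈ 3.3 V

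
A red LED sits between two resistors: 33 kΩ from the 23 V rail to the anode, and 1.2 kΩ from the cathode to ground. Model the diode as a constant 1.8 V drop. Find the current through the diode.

The two resistors are in series with the diode, so KVL gives 23 = I·33 + 1.8 + I·1.2.
I = (23 − 1.8) / (33 + 1.2) kΩ = 21.2 / 34.2 = 0.62 mA.

I ≈ 0.62 mA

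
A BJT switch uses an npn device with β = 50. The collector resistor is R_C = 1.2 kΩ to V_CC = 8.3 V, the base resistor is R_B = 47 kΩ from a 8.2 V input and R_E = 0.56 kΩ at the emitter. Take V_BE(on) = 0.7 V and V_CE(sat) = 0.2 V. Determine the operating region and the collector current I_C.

saturation; I_C ≈ 4.6 mA

Assume active: I_B = (8.2 − 0.7)/(47 + 51×0.56) = 0.0993 mA, I_C = β·I_B = 4.96 mA.
Then V_CE = 8.3 − 4.96×1.2 − 5.06×0.56 = -0.49 V < 0.2 V — the active assumption fails.
Re-solve with V_CE = 0.2 V. KCL at the emitter: V_E/R_E = (V_BB−0.7−V_E)/R_B + (V_CC−0.2−V_E)/R_C, giving V_E = 2.62 V.
I_C = (V_CC − 0.2 − V_E)/R_C = (8.1 − 2.62)/1.2 = 4.57 mA.
Check: I_B = (7.5 − 2.62)/47 = 0.104 mA, and β·I_B = 5.19 mA > I_C, confirming saturation.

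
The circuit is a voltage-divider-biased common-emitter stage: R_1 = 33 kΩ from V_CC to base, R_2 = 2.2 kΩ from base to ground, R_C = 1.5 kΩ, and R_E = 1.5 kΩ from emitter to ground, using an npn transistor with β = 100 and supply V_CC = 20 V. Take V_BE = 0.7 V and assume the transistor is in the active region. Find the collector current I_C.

I_C ≈ 0.36 mA

Thevenize the base divider: V_Th = V_CC·R_2/(R_1+R_2) = 20×2.2/35.2 = 1.25 V, R_Th = R_1‖R_2 = 2.06 kΩ.
Base-emitter loop: V_Th = I_B·R_Th + V_BE + (β+1)I_B·R_E, so I_B = (1.25 − 0.7) / (2.06 + 101×1.5) = 0.00358 mA.
I_C = β·I_B = 100×0.00358 = 0.358 mA, and I_E = (β+1)I_B = 0.362 mA.
V_CE = V_CC − I_C·R_C − I_E·R_E = 20 − 0.358×1.5 − 0.362×1.5 = 18.9 V.
V_CE = 18.9 V > 0.2 V confirms active-region operation.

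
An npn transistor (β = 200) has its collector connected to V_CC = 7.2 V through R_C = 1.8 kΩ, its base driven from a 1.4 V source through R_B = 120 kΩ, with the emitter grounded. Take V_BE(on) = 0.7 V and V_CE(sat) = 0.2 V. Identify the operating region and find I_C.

Assume active. Base-emitter loop: I_B = (V_BB − V_BE)/R_B = (1.4 − 0.7)/120 = 0.00583 mA.
I_C = β·I_B = 200×0.00583 = 1.17 mA.
V_CE = V_CC − I_C·R_C = 7.2 − 1.17×1.8 = 5.1 V > V_CE(sat), so the active-region assumption holds.

active; I_C ≈ 1.2 mA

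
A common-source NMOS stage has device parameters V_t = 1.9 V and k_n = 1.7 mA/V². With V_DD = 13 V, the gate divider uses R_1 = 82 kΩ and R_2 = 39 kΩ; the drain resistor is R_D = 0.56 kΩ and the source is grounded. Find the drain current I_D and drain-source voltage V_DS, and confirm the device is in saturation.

V_G = V_DD·R_2/(R_1+R_2) = 13×39/121 = 4.19 V. With the source grounded, V_GS = V_G = 4.19 V.
Assume saturation: I_D = (k_n/2)(V_GS − V_t)² = (1.7/2)×(4.19 − 1.9)² = 0.85×2.29² = 4.46 mA.
V_DS = V_DD − I_D·R_D = 13 − 4.46×0.56 = 10.5 V.
Saturation requires V_DS ≥ V_GS − V_t = 2.29 V; 10.5 ≥ 2.29 ✓.

I_D ≈ 4.5 mA, V_DS ≈ 11 V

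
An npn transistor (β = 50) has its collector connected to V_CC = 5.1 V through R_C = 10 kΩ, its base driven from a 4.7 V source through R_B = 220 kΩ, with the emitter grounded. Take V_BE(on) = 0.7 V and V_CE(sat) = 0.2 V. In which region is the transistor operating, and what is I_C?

saturation; I_C ≈ 0.49 mA

Assume active: I_B = (4.7 − 0.7)/220 = 0.0182 mA, giving I_C = β·I_B = 0.909 mA.
But then V_CE = 5.1 − 0.909×10 = -3.99 V < V_CE(sat) = 0.2 V — impossible in the active region.
So the transistor is saturated. With V_CE = 0.2 V, I_C = (V_CC − 0.2)/R_C = 4.9/10 = 0.49 mA.
Check: β·I_B = 0.909 mA > I_C = 0.49 mA, confirming saturation.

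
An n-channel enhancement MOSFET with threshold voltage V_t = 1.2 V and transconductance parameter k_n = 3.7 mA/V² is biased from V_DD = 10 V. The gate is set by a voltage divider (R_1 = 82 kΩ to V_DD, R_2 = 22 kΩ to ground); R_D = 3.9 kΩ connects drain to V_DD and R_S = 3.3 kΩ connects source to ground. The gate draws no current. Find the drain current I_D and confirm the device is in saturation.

I_D ≈ 0.18 mA

V_G = V_DD·R_2/(R_1+R_2) = 10×22/104 = 2.12 V.
Assume saturation: I_D = (k_n/2)(V_GS − V_t)² with V_GS = V_G − I_D·R_S = 2.12 − 3.3·I_D.
Substituting gives 20.1·I_D² − 12.2·I_D + 1.55 = 0, with roots I_D = 0.182 or 0.422 mA.
The root I_D = 0.422 mA gives V_GS = 0.722 V ≤ V_t, so take I_D = 0.182 mA.
Then V_GS = 1.51 V and V_DS = V_DD − I_D(R_D+R_S) = 10 − 0.182×7.2 = 8.69 V.
Saturation requires V_DS ≥ V_GS − V_t = 0.314 V; 8.69 ≥ 0.314 ✓.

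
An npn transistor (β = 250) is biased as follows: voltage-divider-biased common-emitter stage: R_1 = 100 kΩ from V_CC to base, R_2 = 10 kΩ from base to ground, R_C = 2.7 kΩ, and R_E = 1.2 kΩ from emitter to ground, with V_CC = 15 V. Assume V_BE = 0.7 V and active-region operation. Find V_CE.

V_CE ≈ 13 V

Thevenize the base divider: V_Th = V_CC·R_2/(R_1+R_2) = 15×10/110 = 1.36 V, R_Th = R_1‖R_2 = 9.09 kΩ.
Base-emitter loop: V_Th = I_B·R_Th + V_BE + (β+1)I_B·R_E, so I_B = (1.36 − 0.7) / (9.09 + 251×1.2) = 0.00214 mA.
I_C = β·I_B = 250×0.00214 = 0.535 mA, and I_E = (β+1)I_B = 0.537 mA.
V_CE = V_CC − I_C·R_C − I_E·R_E = 15 − 0.535×2.7 − 0.537×1.2 = 12.9 V.
V_CE = 12.9 V > 0.2 V confirms active-region operation.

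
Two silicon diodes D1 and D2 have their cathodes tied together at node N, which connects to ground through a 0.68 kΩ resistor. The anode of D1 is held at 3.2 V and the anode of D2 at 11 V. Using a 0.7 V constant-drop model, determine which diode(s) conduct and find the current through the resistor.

Only D2 conducts; I_R ≈ 15 mA

Assume both conduct. Then node N would need to be at both 3.2−0.7 = 2.5 V and 11−0.7 = 10.3 V, which is impossible.
Assume only D2 conducts: V_N = 11 − 0.7 = 10.3 V, so I_R = 10.3/0.68 = 15.1 mA.
Check D1: its anode-to-cathode voltage is 3.2 − 10.3 = -7.1 V < 0.7 V, so it is off. The assumption is consistent.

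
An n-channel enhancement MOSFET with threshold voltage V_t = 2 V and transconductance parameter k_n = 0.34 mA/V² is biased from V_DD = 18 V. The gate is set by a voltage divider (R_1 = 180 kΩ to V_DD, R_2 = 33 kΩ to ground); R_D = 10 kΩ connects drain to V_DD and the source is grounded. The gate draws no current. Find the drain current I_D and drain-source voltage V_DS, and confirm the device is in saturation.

I_D ≈ 0.11 mA, V_DS ≈ 17 V

V_G = V_DD·R_2/(R_1+R_2) = 18×33/213 = 2.79 V. With the source grounded, V_GS = V_G = 2.79 V.
Assume saturation: I_D = (k_n/2)(V_GS − V_t)² = (0.34/2)×(2.79 − 2)² = 0.17×0.789² = 0.106 mA.
V_DS = V_DD − I_D·R_D = 18 − 0.106×10 = 16.9 V.
Saturation requires V_DS ≥ V_GS − V_t = 0.789 V; 16.9 ≥ 0.789 ✓.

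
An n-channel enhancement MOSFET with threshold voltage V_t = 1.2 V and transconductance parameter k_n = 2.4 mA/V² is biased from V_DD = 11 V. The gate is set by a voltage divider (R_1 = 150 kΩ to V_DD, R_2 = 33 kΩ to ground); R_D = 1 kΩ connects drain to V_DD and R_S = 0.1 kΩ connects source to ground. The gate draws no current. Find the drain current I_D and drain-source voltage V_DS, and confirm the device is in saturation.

I_D ≈ 0.62 mA, V_DS ≈ 10 V

V_G = V_DD·R_2/(R_1+R_2) = 11×33/183 = 1.98 V.
Assume saturation: I_D = (k_n/2)(V_GS − V_t)² with V_GS = V_G − I_D·R_S = 1.98 − 0.1·I_D.
Substituting gives 0.012·I_D² − 1.19·I_D + 0.737 = 0, with roots I_D = 0.624 or 98.4 mA.
The root I_D = 98.4 mA gives V_GS = -7.85 V ≤ V_t, so take I_D = 0.624 mA.
Then V_GS = 1.92 V and V_DS = V_DD − I_D(R_D+R_S) = 11 − 0.624×1.1 = 10.3 V.
Saturation requires V_DS ≥ V_GS − V_t = 0.721 V; 10.3 ≥ 0.721 ✓.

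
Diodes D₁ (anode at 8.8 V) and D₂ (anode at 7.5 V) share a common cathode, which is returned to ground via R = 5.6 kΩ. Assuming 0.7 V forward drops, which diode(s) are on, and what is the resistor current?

Assume both conduct. Then node N would need to be at both 8.8−0.7 = 8.1 V and 7.5−0.7 = 6.8 V, which is impossible.
Assume only D₁ conducts: V_N = 8.8 − 0.7 = 8.1 V, so I_R = 8.1/5.6 = 1.45 mA.
Check D₂: its anode-to-cathode voltage is 7.5 − 8.1 = -0.6 V < 0.7 V, so it is off. The assumption is consistent.

Only D₁ conducts; I_R ≈ 1.4 mA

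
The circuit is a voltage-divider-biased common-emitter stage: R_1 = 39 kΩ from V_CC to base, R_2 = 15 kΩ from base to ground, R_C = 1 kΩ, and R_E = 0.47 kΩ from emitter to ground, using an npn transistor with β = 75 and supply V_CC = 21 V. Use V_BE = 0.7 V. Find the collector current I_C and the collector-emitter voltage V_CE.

I_C ≈ 8.3 mA, V_CE ≈ 8.8 V

Thevenize the base divider: V_Th = V_CC·R_2/(R_1+R_2) = 21×15/54 = 5.83 V, R_Th = R_1‖R_2 = 10.8 kΩ.
Base-emitter loop: V_Th = I_B·R_Th + V_BE + (β+1)I_B·R_E, so I_B = (5.83 − 0.7) / (10.8 + 76×0.47) = 0.11 mA.
I_C = β·I_B = 75×0.11 = 8.27 mA, and I_E = (β+1)I_B = 8.38 mA.
V_CE = V_CC − I_C·R_C − I_E·R_E = 21 − 8.27×1 − 8.38×0.47 = 8.79 V.
V_CE = 8.79 V > 0.2 V confirms active-region operation.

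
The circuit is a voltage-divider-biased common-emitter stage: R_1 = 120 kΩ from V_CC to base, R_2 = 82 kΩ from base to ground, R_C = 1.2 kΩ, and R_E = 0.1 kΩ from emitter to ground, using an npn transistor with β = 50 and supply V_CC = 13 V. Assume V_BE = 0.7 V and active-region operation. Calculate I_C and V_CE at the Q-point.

I_C ≈ 4.3 mA, V_CE ≈ 7.5 V

Thevenize the base divider: V_Th = V_CC·R_2/(R_1+R_2) = 13×82/202 = 5.28 V, R_Th = R_1‖R_2 = 48.7 kΩ.
Base-emitter loop: V_Th = I_B·R_Th + V_BE + (β+1)I_B·R_E, so I_B = (5.28 − 0.7) / (48.7 + 51×0.1) = 0.0851 mA.
I_C = β·I_B = 50×0.0851 = 4.25 mA, and I_E = (β+1)I_B = 4.34 mA.
V_CE = V_CC − I_C·R_C − I_E·R_E = 13 − 4.25×1.2 − 4.34×0.1 = 7.46 V.
V_CE = 7.46 V > 0.2 V confirms active-region operation.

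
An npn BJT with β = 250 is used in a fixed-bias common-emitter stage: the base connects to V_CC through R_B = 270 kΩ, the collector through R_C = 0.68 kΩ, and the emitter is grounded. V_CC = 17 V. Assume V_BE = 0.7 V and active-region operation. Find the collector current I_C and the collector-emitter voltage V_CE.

Base loop: V_CC = I_B·R_B + V_BE, so I_B = (17 − 0.7)/270 kΩ = 0.0604 mA.
In the active region I_C = β·I_B = 250 × 0.0604 = 15.1 mA.
Collector loop: V_CE = V_CC − I_C·R_C = 17 − 15.1×0.68 = 6.74 V.
Since V_CE = 6.74 V > V_CE(sat) ≈ 0.2 V, the transistor is in the active region as assumed.

I_C ≈ 15 mA, V_CE ≈ 6.7 V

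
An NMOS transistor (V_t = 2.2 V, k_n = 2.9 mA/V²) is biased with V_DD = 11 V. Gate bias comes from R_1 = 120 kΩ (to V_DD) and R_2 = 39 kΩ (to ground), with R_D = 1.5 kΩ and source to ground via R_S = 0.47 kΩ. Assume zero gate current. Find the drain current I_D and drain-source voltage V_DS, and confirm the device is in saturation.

I_D ≈ 0.22 mA, V_DS ≈ 11 V

V_G = V_DD·R_2/(R_1+R_2) = 11×39/159 = 2.7 V.
Assume saturation: I_D = (k_n/2)(V_GS − V_t)² with V_GS = V_G − I_D·R_S = 2.7 − 0.47·I_D.
Substituting gives 0.32·I_D² − 1.68·I_D + 0.36 = 0, with roots I_D = 0.224 or 5.02 mA.
The root I_D = 5.02 mA gives V_GS = 0.34 V ≤ V_t, so take I_D = 0.224 mA.
Then V_GS = 2.59 V and V_DS = V_DD − I_D(R_D+R_S) = 11 − 0.224×1.97 = 10.6 V.
Saturation requires V_DS ≥ V_GS − V_t = 0.393 V; 10.6 ≥ 0.393 ✓.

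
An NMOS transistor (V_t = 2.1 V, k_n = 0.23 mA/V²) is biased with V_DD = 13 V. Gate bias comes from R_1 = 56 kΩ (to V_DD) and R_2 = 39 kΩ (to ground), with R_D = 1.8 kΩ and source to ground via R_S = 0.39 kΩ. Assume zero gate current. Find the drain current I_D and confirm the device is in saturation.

I_D ≈ 0.95 mA

V_G = V_DD·R_2/(R_1+R_2) = 13×39/95 = 5.34 V.
Assume saturation: I_D = (k_n/2)(V_GS − V_t)² with V_GS = V_G − I_D·R_S = 5.34 − 0.39·I_D.
Substituting gives 0.0175·I_D² − 1.29·I_D + 1.2 = 0, with roots I_D = 0.946 or 72.8 mA.
The root I_D = 72.8 mA gives V_GS = -23.1 V ≤ V_t, so take I_D = 0.946 mA.
Then V_GS = 4.97 V and V_DS = V_DD − I_D(R_D+R_S) = 13 − 0.946×2.19 = 10.9 V.
Saturation requires V_DS ≥ V_GS − V_t = 2.87 V; 10.9 ≥ 2.87 ✓.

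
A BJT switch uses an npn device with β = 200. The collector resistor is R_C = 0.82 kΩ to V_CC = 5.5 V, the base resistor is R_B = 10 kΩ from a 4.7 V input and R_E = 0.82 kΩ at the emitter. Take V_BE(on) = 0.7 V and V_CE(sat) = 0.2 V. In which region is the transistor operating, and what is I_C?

saturation; I_C ≈ 3.2 mA

Assume active: I_B = (4.7 − 0.7)/(10 + 201×0.82) = 0.0229 mA, I_C = β·I_B = 4.58 mA.
Then V_CE = 5.5 − 4.58×0.82 − 4.6×0.82 = -2.02 V < 0.2 V — the active assumption fails.
Re-solve with V_CE = 0.2 V. KCL at the emitter: V_E/R_E = (V_BB−0.7−V_E)/R_B + (V_CC−0.2−V_E)/R_C, giving V_E = 2.7 V.
I_C = (V_CC − 0.2 − V_E)/R_C = (5.3 − 2.7)/0.82 = 3.17 mA.
Check: I_B = (4 − 2.7)/10 = 0.13 mA, and β·I_B = 25.9 mA > I_C, confirming saturation.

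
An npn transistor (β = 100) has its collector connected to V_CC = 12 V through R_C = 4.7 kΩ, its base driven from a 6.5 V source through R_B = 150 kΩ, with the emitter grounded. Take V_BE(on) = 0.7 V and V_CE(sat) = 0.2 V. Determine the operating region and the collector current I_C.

saturation; I_C ≈ 2.5 mA

Assume active: I_B = (6.5 − 0.7)/150 = 0.0387 mA, giving I_C = β·I_B = 3.87 mA.
But then V_CE = 12 − 3.87×4.7 = -6.17 V < V_CE(sat) = 0.2 V — impossible in the active region.
So the transistor is saturated. With V_CE = 0.2 V, I_C = (V_CC − 0.2)/R_C = 11.8/4.7 = 2.51 mA.
Check: β·I_B = 3.87 mA > I_C = 2.51 mA, confirming saturation.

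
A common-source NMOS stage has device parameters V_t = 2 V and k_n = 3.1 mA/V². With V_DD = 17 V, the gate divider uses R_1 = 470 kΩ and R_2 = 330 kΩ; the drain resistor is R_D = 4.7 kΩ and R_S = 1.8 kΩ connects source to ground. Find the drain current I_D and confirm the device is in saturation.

I_D ≈ 2.1 mA

V_G = V_DD·R_2/(R_1+R_2) = 17×330/800 = 7.01 V.
Assume saturation: I_D = (k_n/2)(V_GS − V_t)² with V_GS = V_G − I_D·R_S = 7.01 − 1.8·I_D.
Substituting gives 5.02·I_D² − 29·I_D + 38.9 = 0, with roots I_D = 2.13 or 3.64 mA.
The root I_D = 3.64 mA gives V_GS = 0.468 V ≤ V_t, so take I_D = 2.13 mA.
Then V_GS = 3.17 V and V_DS = V_DD − I_D(R_D+R_S) = 17 − 2.13×6.5 = 3.14 V.
Saturation requires V_DS ≥ V_GS − V_t = 1.17 V; 3.14 ≥ 1.17 ✓.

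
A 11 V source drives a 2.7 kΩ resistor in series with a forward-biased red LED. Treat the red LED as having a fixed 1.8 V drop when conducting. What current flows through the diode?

I ≈ 3.4 mA

KVL around the loop: 11 = V_D + I·R = 1.8 + I × 2.7 kΩ.
So I = (11 − 1.8) / 2.7 kΩ = 9.2 / 2.7 = 3.41 mA.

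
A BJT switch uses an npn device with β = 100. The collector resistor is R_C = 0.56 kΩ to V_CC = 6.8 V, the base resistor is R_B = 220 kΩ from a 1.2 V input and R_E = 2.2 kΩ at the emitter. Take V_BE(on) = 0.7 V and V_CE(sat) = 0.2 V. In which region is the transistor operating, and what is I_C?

Assume active. Base-emitter loop: I_B = (V_BB − V_BE)/(R_B + (β+1)R_E) = (1.2 − 0.7)/(220 + 101×2.2) = 0.00113 mA.
I_C = β·I_B = 100×0.00113 = 0.113 mA.
V_CE = V_CC − I_C·R_C − I_E·R_E = 6.8 − 0.113×0.56 − 0.114×2.2 = 6.49 V > V_CE(sat), so the active-region assumption holds.

active; I_C ≈ 0.11 mA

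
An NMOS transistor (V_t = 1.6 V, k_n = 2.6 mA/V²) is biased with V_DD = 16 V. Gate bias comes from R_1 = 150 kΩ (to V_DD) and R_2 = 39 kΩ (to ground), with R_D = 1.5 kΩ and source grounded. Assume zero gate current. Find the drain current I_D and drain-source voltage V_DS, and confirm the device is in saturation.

V_G = V_DD·R_2/(R_1+R_2) = 16×39/189 = 3.3 V. With the source grounded, V_GS = V_G = 3.3 V.
Assume saturation: I_D = (k_n/2)(V_GS − V_t)² = (2.6/2)×(3.3 − 1.6)² = 1.3×1.7² = 3.76 mA.
V_DS = V_DD − I_D·R_D = 16 − 3.76×1.5 = 10.4 V.
Saturation requires V_DS ≥ V_GS − V_t = 1.7 V; 10.4 ≥ 1.7 ✓.

I_D ≈ 3.8 mA, V_DS ≈ 10 V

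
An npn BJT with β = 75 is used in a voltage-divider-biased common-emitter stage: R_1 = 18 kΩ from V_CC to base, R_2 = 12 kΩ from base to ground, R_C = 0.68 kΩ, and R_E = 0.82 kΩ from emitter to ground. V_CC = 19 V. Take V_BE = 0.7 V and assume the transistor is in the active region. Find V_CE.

V_CE ≈ 7.8 V

Thevenize the base divider: V_Th = V_CC·R_2/(R_1+R_2) = 19×12/30 = 7.6 V, R_Th = R_1‖R_2 = 7.2 kΩ.
Base-emitter loop: V_Th = I_B·R_Th + V_BE + (β+1)I_B·R_E, so I_B = (7.6 − 0.7) / (7.2 + 76×0.82) = 0.0993 mA.
I_C = β·I_B = 75×0.0993 = 7.44 mA, and I_E = (β+1)I_B = 7.54 mA.
V_CE = V_CC − I_C·R_C − I_E·R_E = 19 − 7.44×0.68 − 7.54×0.82 = 7.75 V.
V_CE = 7.75 V > 0.2 V confirms active-region operation.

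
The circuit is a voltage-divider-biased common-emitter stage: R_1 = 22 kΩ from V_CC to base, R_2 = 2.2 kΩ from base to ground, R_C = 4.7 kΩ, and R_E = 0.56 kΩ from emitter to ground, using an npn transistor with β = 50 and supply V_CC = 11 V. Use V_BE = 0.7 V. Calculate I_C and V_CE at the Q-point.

Thevenize the base divider: V_Th = V_CC·R_2/(R_1+R_2) = 11×2.2/24.2 = 1 V, R_Th = R_1‖R_2 = 2 kΩ.
Base-emitter loop: V_Th = I_B·R_Th + V_BE + (β+1)I_B·R_E, so I_B = (1 − 0.7) / (2 + 51×0.56) = 0.00982 mA.
I_C = β·I_B = 50×0.00982 = 0.491 mA, and I_E = (β+1)I_B = 0.501 mA.
V_CE = V_CC − I_C·R_C − I_E·R_E = 11 − 0.491×4.7 − 0.501×0.56 = 8.41 V.
V_CE = 8.41 V > 0.2 V confirms active-region operation.

I_C ≈ 0.49 mA, V_CE ≈ 8.4 V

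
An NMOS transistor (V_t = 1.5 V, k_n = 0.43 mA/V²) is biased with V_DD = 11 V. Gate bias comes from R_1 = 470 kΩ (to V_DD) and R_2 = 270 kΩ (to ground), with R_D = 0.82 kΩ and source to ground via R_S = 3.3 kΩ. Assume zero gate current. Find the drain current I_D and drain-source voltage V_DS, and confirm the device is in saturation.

V_G = V_DD·R_2/(R_1+R_2) = 11×270/740 = 4.01 V.
Assume saturation: I_D = (k_n/2)(V_GS − V_t)² with V_GS = V_G − I_D·R_S = 4.01 − 3.3·I_D.
Substituting gives 2.34·I_D² − 4.57·I_D + 1.36 = 0, with roots I_D = 0.366 or 1.58 mA.
The root I_D = 1.58 mA gives V_GS = -1.21 V ≤ V_t, so take I_D = 0.366 mA.
Then V_GS = 2.81 V and V_DS = V_DD − I_D(R_D+R_S) = 11 − 0.366×4.12 = 9.49 V.
Saturation requires V_DS ≥ V_GS − V_t = 1.31 V; 9.49 ≥ 1.31 ✓.

I_D ≈ 0.37 mA, V_DS ≈ 9.5 V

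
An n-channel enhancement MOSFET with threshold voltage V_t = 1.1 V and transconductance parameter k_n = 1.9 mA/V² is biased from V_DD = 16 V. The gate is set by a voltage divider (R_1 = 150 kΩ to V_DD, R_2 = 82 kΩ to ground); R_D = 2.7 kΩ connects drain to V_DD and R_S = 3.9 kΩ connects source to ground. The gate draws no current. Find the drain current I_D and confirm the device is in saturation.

V_G = V_DD·R_2/(R_1+R_2) = 16×82/232 = 5.66 V.
Assume saturation: I_D = (k_n/2)(V_GS − V_t)² with V_GS = V_G − I_D·R_S = 5.66 − 3.9·I_D.
Substituting gives 14.4·I_D² − 34.8·I_D + 19.7 = 0, with roots I_D = 0.916 or 1.49 mA.
The root I_D = 1.49 mA gives V_GS = -0.152 V ≤ V_t, so take I_D = 0.916 mA.
Then V_GS = 2.08 V and V_DS = V_DD − I_D(R_D+R_S) = 16 − 0.916×6.6 = 9.95 V.
Saturation requires V_DS ≥ V_GS − V_t = 0.982 V; 9.95 ≥ 0.982 ✓.

I_D ≈ 0.92 mA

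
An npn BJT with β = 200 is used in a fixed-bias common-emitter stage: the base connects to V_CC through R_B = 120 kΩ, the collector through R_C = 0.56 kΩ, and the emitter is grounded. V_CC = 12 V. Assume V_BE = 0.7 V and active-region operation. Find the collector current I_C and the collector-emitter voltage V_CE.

I_C ≈ 19 mA, V_CE ≈ 1.5 V

Base loop: V_CC = I_B·R_B + V_BE, so I_B = (12 − 0.7)/120 kΩ = 0.0942 mA.
In the active region I_C = β·I_B = 200 × 0.0942 = 18.8 mA.
Collector loop: V_CE = V_CC − I_C·R_C = 12 − 18.8×0.56 = 1.45 V.
Since V_CE = 1.45 V > V_CE(sat) ≈ 0.2 V, the transistor is in the active region as assumed.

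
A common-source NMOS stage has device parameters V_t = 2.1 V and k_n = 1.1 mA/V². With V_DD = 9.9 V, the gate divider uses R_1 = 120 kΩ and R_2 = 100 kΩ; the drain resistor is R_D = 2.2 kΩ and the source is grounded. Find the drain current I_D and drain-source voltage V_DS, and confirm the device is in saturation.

V_G = V_DD·R_2/(R_1+R_2) = 9.9×100/220 = 4.5 V. With the source grounded, V_GS = V_G = 4.5 V.
Assume saturation: I_D = (k_n/2)(V_GS − V_t)² = (1.1/2)×(4.5 − 2.1)² = 0.55×2.4² = 3.17 mA.
V_DS = V_DD − I_D·R_D = 9.9 − 3.17×2.2 = 2.93 V.
Saturation requires V_DS ≥ V_GS − V_t = 2.4 V; 2.93 ≥ 2.4 ✓.

I_D ≈ 3.2 mA, V_DS ≈ 2.9 V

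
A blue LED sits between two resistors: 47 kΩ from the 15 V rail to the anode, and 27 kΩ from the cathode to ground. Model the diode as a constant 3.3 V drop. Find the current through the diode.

I ≈ 0.16 mA

The two resistors are in series with the diode, so KVL gives 15 = I·47 + 3.3 + I·27.
I = (15 − 3.3) / (47 + 27) kΩ = 11.7 / 74 = 0.158 mA.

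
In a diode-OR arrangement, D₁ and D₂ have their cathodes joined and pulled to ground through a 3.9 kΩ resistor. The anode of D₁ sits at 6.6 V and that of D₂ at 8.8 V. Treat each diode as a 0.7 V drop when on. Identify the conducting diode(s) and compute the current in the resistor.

Only D₂ conducts; I_R ≈ 2.1 mA

Assume both conduct. Then node N would need to be at both 6.6−0.7 = 5.9 V and 8.8−0.7 = 8.1 V, which is impossible.
Assume only D₂ conducts: V_N = 8.8 − 0.7 = 8.1 V, so I_R = 8.1/3.9 = 2.08 mA.
Check D₁: its anode-to-cathode voltage is 6.6 − 8.1 = -1.5 V < 0.7 V, so it is off. The assumption is consistent.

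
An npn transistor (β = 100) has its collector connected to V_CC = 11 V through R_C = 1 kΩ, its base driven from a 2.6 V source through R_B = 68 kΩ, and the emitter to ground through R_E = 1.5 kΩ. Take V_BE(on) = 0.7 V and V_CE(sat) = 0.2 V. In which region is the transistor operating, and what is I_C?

active; I_C ≈ 0.87 mA

Assume active. Base-emitter loop: I_B = (V_BB − V_BE)/(R_B + (β+1)R_E) = (2.6 − 0.7)/(68 + 101×1.5) = 0.00866 mA.
I_C = β·I_B = 100×0.00866 = 0.866 mA.
V_CE = V_CC − I_C·R_C − I_E·R_E = 11 − 0.866×1 − 0.874×1.5 = 8.82 V > V_CE(sat), so the active-region assumption holds.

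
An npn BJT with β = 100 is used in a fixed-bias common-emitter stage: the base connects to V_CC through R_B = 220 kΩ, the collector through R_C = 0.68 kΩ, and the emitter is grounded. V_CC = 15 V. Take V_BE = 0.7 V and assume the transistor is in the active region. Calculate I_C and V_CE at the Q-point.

I_C ≈ 6.5 mA, V_CE ≈ 11 V

Base loop: V_CC = I_B·R_B + V_BE, so I_B = (15 − 0.7)/220 kΩ = 0.065 mA.
In the active region I_C = β·I_B = 100 × 0.065 = 6.5 mA.
Collector loop: V_CE = V_CC − I_C·R_C = 15 − 6.5×0.68 = 10.6 V.
Since V_CE = 10.6 V > V_CE(sat) ≈ 0.2 V, the transistor is in the active region as assumed.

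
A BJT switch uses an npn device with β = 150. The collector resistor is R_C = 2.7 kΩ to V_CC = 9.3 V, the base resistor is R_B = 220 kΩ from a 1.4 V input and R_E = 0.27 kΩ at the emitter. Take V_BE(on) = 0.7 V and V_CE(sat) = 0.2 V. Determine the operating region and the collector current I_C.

active; I_C ≈ 0.4 mA

Assume active. Base-emitter loop: I_B = (V_BB − V_BE)/(R_B + (β+1)R_E) = (1.4 − 0.7)/(220 + 151×0.27) = 0.00268 mA.
I_C = β·I_B = 150×0.00268 = 0.403 mA.
V_CE = V_CC − I_C·R_C − I_E·R_E = 9.3 − 0.403×2.7 − 0.405×0.27 = 8.1 V > V_CE(sat), so the active-region assumption holds.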